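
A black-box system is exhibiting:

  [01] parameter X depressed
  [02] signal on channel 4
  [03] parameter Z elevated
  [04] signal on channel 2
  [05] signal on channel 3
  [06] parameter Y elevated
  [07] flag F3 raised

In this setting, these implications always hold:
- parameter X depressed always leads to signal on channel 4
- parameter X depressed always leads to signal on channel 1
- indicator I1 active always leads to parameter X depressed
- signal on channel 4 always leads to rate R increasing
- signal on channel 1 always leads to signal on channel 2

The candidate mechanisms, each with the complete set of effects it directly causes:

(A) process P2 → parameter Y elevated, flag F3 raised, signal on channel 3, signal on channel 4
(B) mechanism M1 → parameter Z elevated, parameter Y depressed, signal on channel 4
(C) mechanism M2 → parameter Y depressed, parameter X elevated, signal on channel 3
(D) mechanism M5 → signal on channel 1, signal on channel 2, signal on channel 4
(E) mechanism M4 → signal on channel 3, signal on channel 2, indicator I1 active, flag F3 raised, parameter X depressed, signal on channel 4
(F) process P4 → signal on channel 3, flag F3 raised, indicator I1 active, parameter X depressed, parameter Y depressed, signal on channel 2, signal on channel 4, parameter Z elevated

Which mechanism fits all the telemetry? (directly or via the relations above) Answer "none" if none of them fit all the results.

none

Per-candidate check:
(A) process P2 — parameter X depressed ✗; signal on channel 4 ✓; parameter Z elevated ✗; signal on channel 2 ✗; signal on channel 3 ✓; parameter Y elevated ✓; flag F3 raised ✓
(B) mechanism M1 — fails on parameter X depressed, signal on channel 2, signal on channel 3, parameter Y elevated, flag F3 raised (predicts parameter Y depressed, not parameter Y elevated)
(C) mechanism M2 — fails on parameter X depressed, signal on channel 4, parameter Z elevated, signal on channel 2, parameter Y elevated, flag F3 raised (predicts parameter X elevated, not parameter X depressed; predicts parameter Y depressed, not parameter Y elevated)
(D) mechanism M5 — parameter X depressed ✗; signal on channel 4 ✓; parameter Z elevated ✗; signal on channel 2 ✓; signal on channel 3 ✗; parameter Y elevated ✗; flag F3 raised ✗
(E) mechanism M4 — does not account for parameter Z elevated, parameter Y elevated
(F) process P4 — parameter X depressed ✓; signal on channel 4 ✓; parameter Z elevated ✓; signal on channel 2 ✓; signal on channel 3 ✓; parameter Y elevated ✗; flag F3 raised ✓
Every candidate fails on at least one observation.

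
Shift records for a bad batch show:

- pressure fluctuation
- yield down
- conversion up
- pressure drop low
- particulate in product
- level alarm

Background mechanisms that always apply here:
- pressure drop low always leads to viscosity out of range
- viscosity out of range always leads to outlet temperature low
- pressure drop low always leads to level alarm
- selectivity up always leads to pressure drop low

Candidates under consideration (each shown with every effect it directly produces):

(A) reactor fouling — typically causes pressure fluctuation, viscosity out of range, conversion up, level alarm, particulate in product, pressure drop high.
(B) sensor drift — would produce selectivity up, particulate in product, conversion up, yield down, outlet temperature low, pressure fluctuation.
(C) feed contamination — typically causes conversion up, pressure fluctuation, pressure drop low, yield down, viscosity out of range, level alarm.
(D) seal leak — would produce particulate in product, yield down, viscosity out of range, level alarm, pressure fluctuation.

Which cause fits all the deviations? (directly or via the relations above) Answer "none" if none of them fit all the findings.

B

Checking each candidate against the observations:
(A) reactor fouling — fails on yield down, pressure drop low (predicts pressure drop high, not pressure drop low)
(B) sensor drift — pressure fluctuation match; yield down match; conversion up match; pressure drop low match (through selectivity up → pressure drop low); particulate in product match; level alarm match (through selectivity up → pressure drop low → level alarm)
(C) feed contamination — pressure fluctuation match; yield down match; conversion up match; pressure drop low match; particulate in product miss; level alarm match
(D) seal leak — pressure fluctuation match; yield down match; conversion up miss; pressure drop low miss; particulate in product match; level alarm match
Only (B) is consistent with every observation.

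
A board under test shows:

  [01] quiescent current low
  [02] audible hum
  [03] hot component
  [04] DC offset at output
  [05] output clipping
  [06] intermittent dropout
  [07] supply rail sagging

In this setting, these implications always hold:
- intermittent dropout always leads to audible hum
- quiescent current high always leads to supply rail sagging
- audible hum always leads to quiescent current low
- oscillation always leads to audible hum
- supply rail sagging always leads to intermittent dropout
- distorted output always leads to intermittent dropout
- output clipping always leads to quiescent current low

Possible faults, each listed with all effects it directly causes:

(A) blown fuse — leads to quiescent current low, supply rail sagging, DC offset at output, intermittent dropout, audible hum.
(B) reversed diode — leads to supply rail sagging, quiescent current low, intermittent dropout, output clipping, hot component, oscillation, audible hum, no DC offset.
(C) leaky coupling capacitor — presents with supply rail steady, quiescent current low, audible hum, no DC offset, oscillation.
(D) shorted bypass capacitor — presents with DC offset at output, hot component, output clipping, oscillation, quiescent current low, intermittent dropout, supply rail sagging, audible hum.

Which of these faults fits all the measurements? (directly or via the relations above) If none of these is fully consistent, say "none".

D

Per-candidate check:
(A) blown fuse — quiescent current low ✓; audible hum ✓; hot component ✗; DC offset at output ✓; output clipping ✗; intermittent dropout ✓; supply rail sagging ✓
(B) reversed diode — fails on DC offset at output (predicts no DC offset, not DC offset at output)
(C) leaky coupling capacitor — quiescent current low ✓; audible hum ✓; hot component ✗; DC offset at output ✗; output clipping ✗; intermittent dropout ✗; supply rail sagging ✗
(D) shorted bypass capacitor — quiescent current low ✓; audible hum ✓; hot component ✓; DC offset at output ✓; output clipping ✓; intermittent dropout ✓; supply rail sagging ✓
Only (D) is consistent with every observation.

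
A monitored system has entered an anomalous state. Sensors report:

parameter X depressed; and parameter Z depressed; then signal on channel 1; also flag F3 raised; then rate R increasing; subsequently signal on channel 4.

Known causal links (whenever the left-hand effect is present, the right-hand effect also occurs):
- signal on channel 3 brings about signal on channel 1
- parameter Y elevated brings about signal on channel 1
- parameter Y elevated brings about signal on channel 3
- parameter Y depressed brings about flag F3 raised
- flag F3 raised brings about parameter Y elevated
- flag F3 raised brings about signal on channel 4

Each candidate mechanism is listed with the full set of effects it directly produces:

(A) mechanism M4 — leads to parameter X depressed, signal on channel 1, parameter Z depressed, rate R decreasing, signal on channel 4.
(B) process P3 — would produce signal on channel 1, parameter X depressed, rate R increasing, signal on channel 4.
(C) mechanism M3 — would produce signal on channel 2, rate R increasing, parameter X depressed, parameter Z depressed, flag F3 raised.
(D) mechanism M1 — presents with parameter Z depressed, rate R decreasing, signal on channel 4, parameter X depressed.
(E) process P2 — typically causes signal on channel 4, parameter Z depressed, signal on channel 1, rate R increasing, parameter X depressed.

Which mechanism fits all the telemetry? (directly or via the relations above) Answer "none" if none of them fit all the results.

C

Checking each candidate against the observations:
(A) mechanism M4 — parameter X depressed match; parameter Z depressed match; signal on channel 1 match; flag F3 raised miss; rate R increasing miss; signal on channel 4 match
(B) process P3 — parameter X depressed match; parameter Z depressed miss; signal on channel 1 match; flag F3 raised miss; rate R increasing match; signal on channel 4 match
(C) mechanism M3 — parameter X depressed match; parameter Z depressed match; signal on channel 1 match (by flag F3 raised → parameter Y elevated → signal on channel 1); flag F3 raised match; rate R increasing match; signal on channel 4 match (by flag F3 raised → signal on channel 4)
(D) mechanism M1 — fails on signal on channel 1, flag F3 raised, rate R increasing (predicts rate R decreasing, not rate R increasing)
(E) process P2 — parameter X depressed match; parameter Z depressed match; signal on channel 1 match; flag F3 raised miss; rate R increasing match; signal on channel 4 match
(C) alone accounts for all the evidence.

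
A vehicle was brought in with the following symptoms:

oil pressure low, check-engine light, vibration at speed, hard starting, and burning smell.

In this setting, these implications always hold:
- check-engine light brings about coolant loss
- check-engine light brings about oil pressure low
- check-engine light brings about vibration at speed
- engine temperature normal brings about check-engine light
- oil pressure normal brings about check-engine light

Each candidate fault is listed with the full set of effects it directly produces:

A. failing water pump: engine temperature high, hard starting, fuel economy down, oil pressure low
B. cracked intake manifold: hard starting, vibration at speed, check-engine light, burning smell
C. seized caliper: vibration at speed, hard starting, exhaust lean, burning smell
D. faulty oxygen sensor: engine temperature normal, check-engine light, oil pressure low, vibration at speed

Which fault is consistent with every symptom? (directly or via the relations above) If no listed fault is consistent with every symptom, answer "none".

B

Per-candidate check:
(A) failing water pump — oil pressure low match; check-engine light miss; vibration at speed miss; hard starting match; burning smell miss
(B) cracked intake manifold — accounts for every observation (oil pressure low via check-engine light → oil pressure low)
(C) seized caliper — does not account for oil pressure low, check-engine light
(D) faulty oxygen sensor — oil pressure low match; check-engine light match; vibration at speed match; hard starting miss; burning smell miss
(B) alone accounts for all the evidence.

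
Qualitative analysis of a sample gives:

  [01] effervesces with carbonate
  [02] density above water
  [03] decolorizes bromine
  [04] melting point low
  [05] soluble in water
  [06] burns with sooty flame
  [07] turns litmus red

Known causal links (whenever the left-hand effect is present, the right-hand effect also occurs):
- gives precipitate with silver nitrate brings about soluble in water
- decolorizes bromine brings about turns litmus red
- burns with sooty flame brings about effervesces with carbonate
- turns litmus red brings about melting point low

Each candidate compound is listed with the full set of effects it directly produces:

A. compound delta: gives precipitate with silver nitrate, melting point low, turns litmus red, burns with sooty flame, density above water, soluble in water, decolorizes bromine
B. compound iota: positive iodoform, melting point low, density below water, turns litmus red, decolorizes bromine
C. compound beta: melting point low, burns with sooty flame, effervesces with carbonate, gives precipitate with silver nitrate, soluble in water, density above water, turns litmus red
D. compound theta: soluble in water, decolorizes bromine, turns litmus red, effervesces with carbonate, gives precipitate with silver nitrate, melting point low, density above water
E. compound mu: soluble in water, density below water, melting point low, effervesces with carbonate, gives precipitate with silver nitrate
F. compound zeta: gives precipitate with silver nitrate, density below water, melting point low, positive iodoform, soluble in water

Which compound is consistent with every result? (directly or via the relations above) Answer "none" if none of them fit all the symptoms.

A

Testing each hypothesis:
(A) compound delta — effervesces with carbonate + (by burns with sooty flame → effervesces with carbonate); density above water +; decolorizes bromine +; melting point low +; soluble in water +; burns with sooty flame +; turns litmus red +
(B) compound iota — effervesces with carbonate -; density above water -; decolorizes bromine +; melting point low +; soluble in water -; burns with sooty flame -; turns litmus red +
(C) compound beta — does not account for decolorizes bromine
(D) compound theta — effervesces with carbonate +; density above water +; decolorizes bromine +; melting point low +; soluble in water +; burns with sooty flame -; turns litmus red +
(E) compound mu — effervesces with carbonate +; density above water -; decolorizes bromine -; melting point low +; soluble in water +; burns with sooty flame -; turns litmus red -
(F) compound zeta — effervesces with carbonate -; density above water -; decolorizes bromine -; melting point low +; soluble in water +; burns with sooty flame -; turns litmus red -
(A) alone accounts for all the evidence.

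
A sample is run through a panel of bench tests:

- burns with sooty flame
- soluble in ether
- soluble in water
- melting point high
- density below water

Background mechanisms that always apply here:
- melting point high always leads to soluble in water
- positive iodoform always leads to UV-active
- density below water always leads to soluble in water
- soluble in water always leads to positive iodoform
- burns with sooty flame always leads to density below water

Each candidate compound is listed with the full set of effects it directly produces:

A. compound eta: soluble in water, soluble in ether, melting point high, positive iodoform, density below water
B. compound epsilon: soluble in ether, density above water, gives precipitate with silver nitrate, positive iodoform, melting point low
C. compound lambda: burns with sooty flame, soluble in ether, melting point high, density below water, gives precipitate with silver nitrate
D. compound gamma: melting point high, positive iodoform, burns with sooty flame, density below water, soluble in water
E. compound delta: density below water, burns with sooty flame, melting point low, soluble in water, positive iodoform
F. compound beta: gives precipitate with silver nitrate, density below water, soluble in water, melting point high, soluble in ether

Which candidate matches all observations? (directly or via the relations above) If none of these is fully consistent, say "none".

C

Testing each hypothesis:
(A) compound eta — burns with sooty flame ✗; soluble in ether ✓; soluble in water ✓; melting point high ✓; density below water ✓
(B) compound epsilon — fails on burns with sooty flame, soluble in water, melting point high, density below water (predicts melting point low, not melting point high; predicts density above water, not density below water)
(C) compound lambda — burns with sooty flame ✓; soluble in ether ✓; soluble in water ✓ (by density below water → soluble in water); melting point high ✓; density below water ✓
(D) compound gamma — burns with sooty flame ✓; soluble in ether ✗; soluble in water ✓; melting point high ✓; density below water ✓
(E) compound delta — fails on soluble in ether, melting point high (predicts melting point low, not melting point high)
(F) compound beta — burns with sooty flame ✗; soluble in ether ✓; soluble in water ✓; melting point high ✓; density below water ✓
Only (C) is consistent with every observation.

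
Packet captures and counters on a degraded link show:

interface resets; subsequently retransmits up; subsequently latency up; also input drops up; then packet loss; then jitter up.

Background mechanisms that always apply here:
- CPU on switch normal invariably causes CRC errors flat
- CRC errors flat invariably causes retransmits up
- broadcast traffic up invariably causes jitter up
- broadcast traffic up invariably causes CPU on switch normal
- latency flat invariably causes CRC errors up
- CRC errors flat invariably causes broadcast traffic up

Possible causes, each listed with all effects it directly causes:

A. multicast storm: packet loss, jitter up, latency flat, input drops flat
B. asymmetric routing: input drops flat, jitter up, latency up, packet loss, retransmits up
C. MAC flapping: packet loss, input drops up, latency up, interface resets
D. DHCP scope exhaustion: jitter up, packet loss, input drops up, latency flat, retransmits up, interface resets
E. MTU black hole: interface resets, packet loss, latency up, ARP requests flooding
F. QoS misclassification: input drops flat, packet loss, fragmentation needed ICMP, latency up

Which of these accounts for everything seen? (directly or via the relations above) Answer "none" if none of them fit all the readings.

none

For each candidate, compare predicted effects to what was observed:
(A) multicast storm — fails on interface resets, retransmits up, latency up, input drops up (predicts latency flat, not latency up; predicts input drops flat, not input drops up)
(B) asymmetric routing — interface resets ✗; retransmits up ✓; latency up ✓; input drops up ✗; packet loss ✓; jitter up ✓
(C) MAC flapping — does not account for retransmits up, jitter up
(D) DHCP scope exhaustion — interface resets ✓; retransmits up ✓; latency up ✗; input drops up ✓; packet loss ✓; jitter up ✓
(E) MTU black hole — does not account for retransmits up, input drops up, jitter up
(F) QoS misclassification — interface resets ✗; retransmits up ✗; latency up ✓; input drops up ✗; packet loss ✓; jitter up ✗
None of the listed candidates fits everything.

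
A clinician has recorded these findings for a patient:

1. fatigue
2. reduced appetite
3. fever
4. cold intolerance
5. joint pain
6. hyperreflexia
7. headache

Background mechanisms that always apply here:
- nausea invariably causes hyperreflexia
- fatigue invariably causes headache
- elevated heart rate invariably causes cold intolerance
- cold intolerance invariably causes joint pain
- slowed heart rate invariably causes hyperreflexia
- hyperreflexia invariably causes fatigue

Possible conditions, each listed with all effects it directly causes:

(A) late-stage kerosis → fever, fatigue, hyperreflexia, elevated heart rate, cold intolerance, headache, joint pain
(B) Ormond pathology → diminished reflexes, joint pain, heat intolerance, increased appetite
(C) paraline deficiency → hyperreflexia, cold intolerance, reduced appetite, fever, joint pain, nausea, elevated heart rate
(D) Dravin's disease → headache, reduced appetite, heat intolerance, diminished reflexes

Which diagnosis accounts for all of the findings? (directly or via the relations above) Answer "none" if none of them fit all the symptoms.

C

Per-candidate check:
(A) late-stage kerosis — fatigue +; reduced appetite -; fever +; cold intolerance +; joint pain +; hyperreflexia +; headache +
(B) Ormond pathology — fatigue -; reduced appetite -; fever -; cold intolerance -; joint pain +; hyperreflexia -; headache -
(C) paraline deficiency — fatigue + (via hyperreflexia → fatigue); reduced appetite +; fever +; cold intolerance +; joint pain +; hyperreflexia +; headache + (via hyperreflexia → fatigue → headache)
(D) Dravin's disease — fatigue -; reduced appetite +; fever -; cold intolerance -; joint pain -; hyperreflexia -; headache +
(C) alone accounts for all the evidence.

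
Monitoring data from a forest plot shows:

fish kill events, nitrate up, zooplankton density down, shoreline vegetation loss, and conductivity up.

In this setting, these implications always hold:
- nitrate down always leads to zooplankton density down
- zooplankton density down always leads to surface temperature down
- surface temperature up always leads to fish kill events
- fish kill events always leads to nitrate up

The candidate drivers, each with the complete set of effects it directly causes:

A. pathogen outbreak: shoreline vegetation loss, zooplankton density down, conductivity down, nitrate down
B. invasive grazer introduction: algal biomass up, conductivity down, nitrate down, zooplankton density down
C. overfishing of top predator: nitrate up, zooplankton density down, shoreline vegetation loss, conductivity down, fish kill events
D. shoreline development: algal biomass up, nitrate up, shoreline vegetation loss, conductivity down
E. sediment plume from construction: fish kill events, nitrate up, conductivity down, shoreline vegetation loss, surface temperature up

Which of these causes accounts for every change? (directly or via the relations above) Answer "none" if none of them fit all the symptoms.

Testing each hypothesis:
(A) pathogen outbreak — fails on fish kill events, nitrate up, conductivity up (predicts nitrate down, not nitrate up; predicts conductivity down, not conductivity up)
(B) invasive grazer introduction — fish kill events miss; nitrate up miss; zooplankton density down match; shoreline vegetation loss miss; conductivity up miss
(C) overfishing of top predator — fails on conductivity up (predicts conductivity down, not conductivity up)
(D) shoreline development — fails on fish kill events, zooplankton density down, conductivity up (predicts conductivity down, not conductivity up)
(E) sediment plume from construction — fish kill events match; nitrate up match; zooplankton density down miss; shoreline vegetation loss match; conductivity up miss
Every candidate fails on at least one observation.

none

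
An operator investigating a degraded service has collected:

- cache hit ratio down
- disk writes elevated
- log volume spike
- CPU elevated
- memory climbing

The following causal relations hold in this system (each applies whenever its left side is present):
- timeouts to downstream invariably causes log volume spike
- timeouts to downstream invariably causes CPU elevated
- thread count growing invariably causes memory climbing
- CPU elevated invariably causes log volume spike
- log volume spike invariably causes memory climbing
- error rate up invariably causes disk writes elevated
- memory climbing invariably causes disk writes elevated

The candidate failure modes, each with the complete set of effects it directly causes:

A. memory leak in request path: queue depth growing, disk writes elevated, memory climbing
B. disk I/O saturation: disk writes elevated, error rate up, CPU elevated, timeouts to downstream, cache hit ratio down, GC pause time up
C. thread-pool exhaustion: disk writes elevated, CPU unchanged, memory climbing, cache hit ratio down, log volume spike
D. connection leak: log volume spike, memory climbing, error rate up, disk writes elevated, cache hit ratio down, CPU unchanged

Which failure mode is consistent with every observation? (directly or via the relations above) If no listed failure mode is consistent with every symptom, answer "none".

B

Checking each candidate against the observations:
(A) memory leak in request path — does not account for cache hit ratio down, log volume spike, CPU elevated
(B) disk I/O saturation — accounts for every observation (log volume spike via CPU elevated → log volume spike)
(C) thread-pool exhaustion — fails on CPU elevated (predicts CPU unchanged, not CPU elevated)
(D) connection leak — cache hit ratio down +; disk writes elevated +; log volume spike +; CPU elevated -; memory climbing +
(B) alone accounts for all the evidence.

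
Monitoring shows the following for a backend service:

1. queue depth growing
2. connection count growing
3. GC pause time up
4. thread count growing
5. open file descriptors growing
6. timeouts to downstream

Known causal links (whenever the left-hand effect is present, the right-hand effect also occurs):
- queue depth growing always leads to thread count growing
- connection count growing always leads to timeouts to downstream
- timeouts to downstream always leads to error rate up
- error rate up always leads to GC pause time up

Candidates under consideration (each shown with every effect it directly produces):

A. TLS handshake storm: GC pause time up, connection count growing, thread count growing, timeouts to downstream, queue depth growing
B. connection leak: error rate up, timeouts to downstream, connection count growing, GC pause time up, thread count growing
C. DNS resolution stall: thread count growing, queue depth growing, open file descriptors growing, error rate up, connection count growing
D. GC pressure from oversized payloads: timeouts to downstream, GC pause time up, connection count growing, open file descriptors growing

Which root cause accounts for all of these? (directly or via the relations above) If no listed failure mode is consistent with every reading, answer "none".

Per-candidate check:
(A) TLS handshake storm — does not account for open file descriptors growing
(B) connection leak — does not account for queue depth growing, open file descriptors growing
(C) DNS resolution stall — accounts for every observation (GC pause time up through error rate up → GC pause time up)
(D) GC pressure from oversized payloads — queue depth growing -; connection count growing +; GC pause time up +; thread count growing -; open file descriptors growing +; timeouts to downstream +
Only (C) is consistent with every observation.

C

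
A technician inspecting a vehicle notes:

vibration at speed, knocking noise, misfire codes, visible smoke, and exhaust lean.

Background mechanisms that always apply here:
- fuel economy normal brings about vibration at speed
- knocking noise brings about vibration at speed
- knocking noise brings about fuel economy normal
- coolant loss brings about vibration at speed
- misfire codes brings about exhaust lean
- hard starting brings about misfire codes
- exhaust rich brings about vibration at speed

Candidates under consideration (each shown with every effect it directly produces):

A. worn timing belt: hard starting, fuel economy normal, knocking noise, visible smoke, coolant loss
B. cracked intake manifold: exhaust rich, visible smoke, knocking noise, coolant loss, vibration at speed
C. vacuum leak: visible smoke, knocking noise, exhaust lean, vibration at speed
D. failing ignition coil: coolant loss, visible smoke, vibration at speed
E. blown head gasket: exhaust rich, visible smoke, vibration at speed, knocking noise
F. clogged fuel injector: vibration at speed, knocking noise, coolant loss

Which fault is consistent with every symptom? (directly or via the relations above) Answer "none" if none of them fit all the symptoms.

Per-candidate check:
(A) worn timing belt — vibration at speed yes (via fuel economy normal → vibration at speed); knocking noise yes; misfire codes yes (via hard starting → misfire codes); visible smoke yes; exhaust lean yes (via hard starting → misfire codes → exhaust lean)
(B) cracked intake manifold — fails on misfire codes, exhaust lean (predicts exhaust rich, not exhaust lean)
(C) vacuum leak — does not account for misfire codes
(D) failing ignition coil — does not account for knocking noise, misfire codes, exhaust lean
(E) blown head gasket — fails on misfire codes, exhaust lean (predicts exhaust rich, not exhaust lean)
(F) clogged fuel injector — vibration at speed yes; knocking noise yes; misfire codes NO; visible smoke NO; exhaust lean NO
Only (A) is consistent with every observation.

A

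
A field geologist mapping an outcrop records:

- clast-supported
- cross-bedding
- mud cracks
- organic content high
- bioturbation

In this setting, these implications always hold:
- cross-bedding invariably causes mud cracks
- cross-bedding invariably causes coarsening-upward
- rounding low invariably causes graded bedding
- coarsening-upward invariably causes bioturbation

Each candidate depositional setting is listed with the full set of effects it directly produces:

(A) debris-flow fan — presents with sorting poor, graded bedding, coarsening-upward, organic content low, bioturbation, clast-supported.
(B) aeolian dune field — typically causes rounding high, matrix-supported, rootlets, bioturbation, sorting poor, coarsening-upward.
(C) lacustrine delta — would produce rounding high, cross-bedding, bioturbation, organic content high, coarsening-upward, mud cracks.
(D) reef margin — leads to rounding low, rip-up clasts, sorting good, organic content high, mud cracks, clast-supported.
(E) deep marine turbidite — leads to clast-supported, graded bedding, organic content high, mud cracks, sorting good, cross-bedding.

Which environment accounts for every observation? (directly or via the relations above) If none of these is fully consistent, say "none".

For each candidate, compare predicted effects to what was observed:
(A) debris-flow fan — fails on cross-bedding, mud cracks, organic content high (predicts organic content low, not organic content high)
(B) aeolian dune field — fails on clast-supported, cross-bedding, mud cracks, organic content high (predicts matrix-supported, not clast-supported)
(C) lacustrine delta — clast-supported NO; cross-bedding yes; mud cracks yes; organic content high yes; bioturbation yes
(D) reef margin — clast-supported yes; cross-bedding NO; mud cracks yes; organic content high yes; bioturbation NO
(E) deep marine turbidite — accounts for every observation (bioturbation via cross-bedding → coarsening-upward → bioturbation)
Only (E) is consistent with every observation.

E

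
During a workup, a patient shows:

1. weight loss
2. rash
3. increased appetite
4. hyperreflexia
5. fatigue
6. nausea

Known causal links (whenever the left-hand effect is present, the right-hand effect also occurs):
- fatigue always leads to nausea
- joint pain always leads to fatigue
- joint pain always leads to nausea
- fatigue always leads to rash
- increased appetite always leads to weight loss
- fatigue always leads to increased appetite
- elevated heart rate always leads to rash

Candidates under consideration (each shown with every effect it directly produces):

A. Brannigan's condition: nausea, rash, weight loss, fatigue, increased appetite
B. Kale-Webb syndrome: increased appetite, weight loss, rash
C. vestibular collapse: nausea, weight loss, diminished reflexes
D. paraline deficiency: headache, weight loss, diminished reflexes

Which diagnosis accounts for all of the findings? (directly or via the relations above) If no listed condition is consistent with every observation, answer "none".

Checking each candidate against the observations:
(A) Brannigan's condition — weight loss ✓; rash ✓; increased appetite ✓; hyperreflexia ✗; fatigue ✓; nausea ✓
(B) Kale-Webb syndrome — weight loss ✓; rash ✓; increased appetite ✓; hyperreflexia ✗; fatigue ✗; nausea ✗
(C) vestibular collapse — fails on rash, increased appetite, hyperreflexia, fatigue (predicts diminished reflexes, not hyperreflexia)
(D) paraline deficiency — fails on rash, increased appetite, hyperreflexia, fatigue, nausea (predicts diminished reflexes, not hyperreflexia)
No candidate is consistent with all observations.

none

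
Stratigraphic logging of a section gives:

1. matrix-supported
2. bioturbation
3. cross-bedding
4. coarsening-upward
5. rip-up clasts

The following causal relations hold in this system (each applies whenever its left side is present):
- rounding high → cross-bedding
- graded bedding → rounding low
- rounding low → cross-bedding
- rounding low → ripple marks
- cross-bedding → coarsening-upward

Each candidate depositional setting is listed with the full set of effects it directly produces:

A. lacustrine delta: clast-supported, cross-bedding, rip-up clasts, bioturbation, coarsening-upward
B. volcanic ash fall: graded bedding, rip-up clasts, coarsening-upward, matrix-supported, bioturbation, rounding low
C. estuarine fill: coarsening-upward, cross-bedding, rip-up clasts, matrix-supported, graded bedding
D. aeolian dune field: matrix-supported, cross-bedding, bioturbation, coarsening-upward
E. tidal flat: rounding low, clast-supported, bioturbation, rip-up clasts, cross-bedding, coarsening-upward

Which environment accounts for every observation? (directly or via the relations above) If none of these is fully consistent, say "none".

B

For each candidate, compare predicted effects to what was observed:
(A) lacustrine delta — fails on matrix-supported (predicts clast-supported, not matrix-supported)
(B) volcanic ash fall — matrix-supported +; bioturbation +; cross-bedding + (via rounding low → cross-bedding); coarsening-upward +; rip-up clasts +
(C) estuarine fill — does not account for bioturbation
(D) aeolian dune field — does not account for rip-up clasts
(E) tidal flat — matrix-supported -; bioturbation +; cross-bedding +; coarsening-upward +; rip-up clasts +
(B) is the only candidate with no mismatches.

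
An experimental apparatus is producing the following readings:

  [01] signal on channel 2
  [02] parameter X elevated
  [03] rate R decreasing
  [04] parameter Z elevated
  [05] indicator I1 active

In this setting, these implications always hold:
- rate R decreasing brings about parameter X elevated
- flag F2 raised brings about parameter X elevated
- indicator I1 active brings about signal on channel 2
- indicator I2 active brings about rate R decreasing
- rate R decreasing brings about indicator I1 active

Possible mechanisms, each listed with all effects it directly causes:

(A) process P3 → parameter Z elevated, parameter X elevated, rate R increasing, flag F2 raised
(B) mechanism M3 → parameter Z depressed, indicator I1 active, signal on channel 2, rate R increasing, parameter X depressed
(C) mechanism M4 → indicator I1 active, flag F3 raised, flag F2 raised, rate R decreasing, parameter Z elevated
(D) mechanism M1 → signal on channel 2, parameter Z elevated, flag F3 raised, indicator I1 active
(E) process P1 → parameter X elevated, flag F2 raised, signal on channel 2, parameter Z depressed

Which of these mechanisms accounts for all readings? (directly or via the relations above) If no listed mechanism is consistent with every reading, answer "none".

C

Per-candidate check:
(A) process P3 — fails on signal on channel 2, rate R decreasing, indicator I1 active (predicts rate R increasing, not rate R decreasing)
(B) mechanism M3 — signal on channel 2 ✓; parameter X elevated ✗; rate R decreasing ✗; parameter Z elevated ✗; indicator I1 active ✓
(C) mechanism M4 — accounts for every observation (signal on channel 2 through indicator I1 active → signal on channel 2)
(D) mechanism M1 — signal on channel 2 ✓; parameter X elevated ✗; rate R decreasing ✗; parameter Z elevated ✓; indicator I1 active ✓
(E) process P1 — signal on channel 2 ✓; parameter X elevated ✓; rate R decreasing ✗; parameter Z elevated ✗; indicator I1 active ✗
(C) is the only candidate with no mismatches.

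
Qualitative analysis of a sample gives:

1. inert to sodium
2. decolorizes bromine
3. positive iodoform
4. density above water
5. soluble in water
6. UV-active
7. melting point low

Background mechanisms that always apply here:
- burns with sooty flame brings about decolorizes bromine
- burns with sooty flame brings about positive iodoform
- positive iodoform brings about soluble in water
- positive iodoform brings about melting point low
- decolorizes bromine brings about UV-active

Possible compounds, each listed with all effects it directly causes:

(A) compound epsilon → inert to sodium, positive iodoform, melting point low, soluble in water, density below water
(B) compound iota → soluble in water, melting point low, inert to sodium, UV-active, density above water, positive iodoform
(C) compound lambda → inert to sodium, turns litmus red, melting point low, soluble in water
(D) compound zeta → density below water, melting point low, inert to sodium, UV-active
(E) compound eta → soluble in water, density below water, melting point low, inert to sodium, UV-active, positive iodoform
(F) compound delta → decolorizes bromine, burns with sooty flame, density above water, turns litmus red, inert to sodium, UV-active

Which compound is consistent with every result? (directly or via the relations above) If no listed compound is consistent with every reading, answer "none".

Testing each hypothesis:
(A) compound epsilon — fails on decolorizes bromine, density above water, UV-active (predicts density below water, not density above water)
(B) compound iota — inert to sodium match; decolorizes bromine miss; positive iodoform match; density above water match; soluble in water match; UV-active match; melting point low match
(C) compound lambda — inert to sodium match; decolorizes bromine miss; positive iodoform miss; density above water miss; soluble in water match; UV-active miss; melting point low match
(D) compound zeta — inert to sodium match; decolorizes bromine miss; positive iodoform miss; density above water miss; soluble in water miss; UV-active match; melting point low match
(E) compound eta — fails on decolorizes bromine, density above water (predicts density below water, not density above water)
(F) compound delta — accounts for every observation (positive iodoform via burns with sooty flame → positive iodoform)
Only (F) is consistent with every observation.

F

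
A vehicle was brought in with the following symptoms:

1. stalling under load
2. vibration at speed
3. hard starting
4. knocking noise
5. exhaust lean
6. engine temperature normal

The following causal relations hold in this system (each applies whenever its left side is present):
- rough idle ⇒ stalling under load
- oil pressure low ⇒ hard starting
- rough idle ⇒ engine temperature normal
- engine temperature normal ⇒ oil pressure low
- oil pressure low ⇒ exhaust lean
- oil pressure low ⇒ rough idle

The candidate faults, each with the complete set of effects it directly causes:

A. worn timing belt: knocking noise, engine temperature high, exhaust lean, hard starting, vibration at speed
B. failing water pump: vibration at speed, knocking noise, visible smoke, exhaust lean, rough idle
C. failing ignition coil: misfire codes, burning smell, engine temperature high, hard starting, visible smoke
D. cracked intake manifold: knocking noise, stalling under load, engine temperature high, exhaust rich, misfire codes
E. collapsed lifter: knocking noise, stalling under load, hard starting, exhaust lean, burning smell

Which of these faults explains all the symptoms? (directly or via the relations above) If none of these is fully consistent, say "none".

Per-candidate check:
(A) worn timing belt — stalling under load -; vibration at speed +; hard starting +; knocking noise +; exhaust lean +; engine temperature normal -
(B) failing water pump — stalling under load + (through rough idle → stalling under load); vibration at speed +; hard starting + (through rough idle → engine temperature normal → oil pressure low → hard starting); knocking noise +; exhaust lean +; engine temperature normal + (through rough idle → engine temperature normal)
(C) failing ignition coil — stalling under load -; vibration at speed -; hard starting +; knocking noise -; exhaust lean -; engine temperature normal -
(D) cracked intake manifold — stalling under load +; vibration at speed -; hard starting -; knocking noise +; exhaust lean -; engine temperature normal -
(E) collapsed lifter — stalling under load +; vibration at speed -; hard starting +; knocking noise +; exhaust lean +; engine temperature normal -
(B) alone accounts for all the evidence.

B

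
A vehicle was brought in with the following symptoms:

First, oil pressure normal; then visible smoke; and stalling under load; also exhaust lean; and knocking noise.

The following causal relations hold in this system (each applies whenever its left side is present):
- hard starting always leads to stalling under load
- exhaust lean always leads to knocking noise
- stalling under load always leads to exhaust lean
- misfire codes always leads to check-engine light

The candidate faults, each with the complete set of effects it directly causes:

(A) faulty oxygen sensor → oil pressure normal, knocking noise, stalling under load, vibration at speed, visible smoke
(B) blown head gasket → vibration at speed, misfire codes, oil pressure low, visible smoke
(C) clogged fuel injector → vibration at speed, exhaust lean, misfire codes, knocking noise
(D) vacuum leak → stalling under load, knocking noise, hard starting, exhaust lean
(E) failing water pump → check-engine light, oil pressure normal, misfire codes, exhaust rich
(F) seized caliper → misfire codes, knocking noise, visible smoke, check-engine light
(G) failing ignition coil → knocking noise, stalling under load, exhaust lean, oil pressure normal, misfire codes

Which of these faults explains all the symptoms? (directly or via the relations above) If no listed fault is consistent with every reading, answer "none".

Testing each hypothesis:
(A) faulty oxygen sensor — accounts for every observation (exhaust lean through stalling under load → exhaust lean)
(B) blown head gasket — fails on oil pressure normal, stalling under load, exhaust lean, knocking noise (predicts oil pressure low, not oil pressure normal)
(C) clogged fuel injector — does not account for oil pressure normal, visible smoke, stalling under load
(D) vacuum leak — oil pressure normal miss; visible smoke miss; stalling under load match; exhaust lean match; knocking noise match
(E) failing water pump — fails on visible smoke, stalling under load, exhaust lean, knocking noise (predicts exhaust rich, not exhaust lean)
(F) seized caliper — does not account for oil pressure normal, stalling under load, exhaust lean
(G) failing ignition coil — oil pressure normal match; visible smoke miss; stalling under load match; exhaust lean match; knocking noise match
Only (A) is consistent with every observation.

A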